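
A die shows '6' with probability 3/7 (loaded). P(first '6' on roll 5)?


Geometric: P(X=5) = (1-p)^(k-1)×p = (4/7)^4×3/7 = 768/16807

P(X=5) = 768/16807 ≈ 4.57%


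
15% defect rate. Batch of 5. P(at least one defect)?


P(all good) = (17/20)^5 = 1419857/3200000
P(≥1 defect) = 1780143/3200000

P = 1780143/3200000 ≈ 55.63%


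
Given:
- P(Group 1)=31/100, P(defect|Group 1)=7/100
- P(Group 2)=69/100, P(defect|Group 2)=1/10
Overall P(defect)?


P(B) = Σ P(B|Aᵢ)×P(Aᵢ)
  7/100×31/100 = 217/10000
  1/10×69/100 = 69/1000
Sum = 907/10000

P(defect) = 907/10000 ≈ 9.07%


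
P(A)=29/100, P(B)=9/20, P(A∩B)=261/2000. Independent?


P(A)×P(B) = 261/2000
P(A∩B) = 261/2000
Equal ✓ → Independent

Yes, independent


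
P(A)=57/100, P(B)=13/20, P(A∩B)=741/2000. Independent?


P(A)×P(B) = 741/2000
P(A∩B) = 741/2000
Equal ✓ → Independent

Yes, independent


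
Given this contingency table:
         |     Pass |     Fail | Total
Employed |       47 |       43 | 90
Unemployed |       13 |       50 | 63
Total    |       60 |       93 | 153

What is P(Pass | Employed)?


P(Pass | Employed) = 47/(47+43) = 47/90

P(Pass|Employed) = 47/90 ≈ 52.22%


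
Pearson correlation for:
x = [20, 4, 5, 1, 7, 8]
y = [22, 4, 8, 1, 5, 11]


n=6, Σx=45, Σy=51, Σxy=620, Σx²=555, Σy²=711
r = (6×620 - 45×51)/√((6×555 - 45²)(6×711 - 51²))
= 1425/√(1305×1665) = 1425/√2172825 ≈ 1425/1474.0505 ≈ 0.9667

r ≈ 0.9667


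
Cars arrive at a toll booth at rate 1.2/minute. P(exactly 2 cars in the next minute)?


Poisson(λ=1.2): P(X=2) = e^(-λ)×λ^k/k!
= e^(-1.2) × 1.2^2 / 2!
≈ 0.3011942119 × 1.44 / 2 ≈ 0.216860

P(X=2) ≈ 0.216860 ≈ 21.69%


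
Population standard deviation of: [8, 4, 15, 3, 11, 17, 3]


Mean = 61/7
  (8-61/7)²=25/49
  (4-61/7)²=1089/49
  (15-61/7)²=1936/49
  (3-61/7)²=1600/49
  (11-61/7)²=256/49
  (17-61/7)²=3364/49
  (3-61/7)²=1600/49
Σ(x-μ)² = 1410/7
σ² = (1410/7)/7 = 1410/49

σ = √(1410/49) ≈ 5.3643


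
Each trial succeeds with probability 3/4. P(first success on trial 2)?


Geometric: P(X=2) = (1-p)^(k-1)×p = (1/4)^1×3/4 = 3/16

P(X=2) = 3/16 ≈ 18.75%


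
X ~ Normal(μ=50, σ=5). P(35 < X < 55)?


z₁=(35-50)/5=-3.0, z₂=(55-50)/5=1.0
P = Φ(1.0) - Φ(-3.0) = 0.841345 - 0.001350 = 0.839995 ≈ 0.8400

P(35 < X < 55) ≈ 0.8400


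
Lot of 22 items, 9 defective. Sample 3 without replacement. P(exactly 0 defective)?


Hypergeometric: C(9,0)×C(13,3)/C(22,3)
= 1×286/1540 = 13/70

P(X=0) = 13/70 ≈ 18.57%


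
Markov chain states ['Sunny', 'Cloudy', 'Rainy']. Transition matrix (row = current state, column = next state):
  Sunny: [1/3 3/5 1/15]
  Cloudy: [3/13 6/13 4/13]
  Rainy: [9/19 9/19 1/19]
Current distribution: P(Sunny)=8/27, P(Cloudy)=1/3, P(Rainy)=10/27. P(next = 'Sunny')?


P(next=Sunny) = Σᵢ P(now=i)×P(i→Sunny)
= 8/27×1/3 + 1/3×3/13 + 10/27×9/19
= 8/81 + 1/13 + 10/57 = 7025/20007

P = 7025/20007 ≈ 0.3511


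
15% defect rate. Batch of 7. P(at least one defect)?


P(all good) = (17/20)^7 = 410338673/1280000000
P(≥1 defect) = 869661327/1280000000

P = 869661327/1280000000 ≈ 67.94%


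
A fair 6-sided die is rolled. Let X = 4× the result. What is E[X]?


E[die] = (1+6)/2 = 7/2
E[X] = 4 × 7/2 = 14

E[X] = 14


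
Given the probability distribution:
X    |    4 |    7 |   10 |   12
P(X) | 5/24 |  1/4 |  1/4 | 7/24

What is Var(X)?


E[X] = 103/12
E[X²] = 991/12
Var(X) = E[X²] - (E[X])² = 991/12 - 10609/144 = 1283/144

Var(X) = 1283/144 ≈ 8.9097


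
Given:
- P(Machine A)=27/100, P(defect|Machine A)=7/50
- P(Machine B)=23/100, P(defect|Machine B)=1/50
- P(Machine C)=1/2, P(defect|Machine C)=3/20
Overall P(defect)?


P(B) = Σ P(B|Aᵢ)×P(Aᵢ)
  7/50×27/100 = 189/5000
  1/50×23/100 = 23/5000
  3/20×1/2 = 3/40
Sum = 587/5000

P(defect) = 587/5000 ≈ 11.74%


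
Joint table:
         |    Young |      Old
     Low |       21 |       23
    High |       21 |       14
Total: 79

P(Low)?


P(Low) = (21+23)/79 = 44/79

P(Low) = 44/79 ≈ 55.70%


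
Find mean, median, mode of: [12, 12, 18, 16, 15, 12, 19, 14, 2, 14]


Sorted: [2, 12, 12, 12, 14, 14, 15, 16, 18, 19]
Mean = 134/10 = 67/5
Median = 14
Freq: {12: 3, 18: 1, 16: 1, 15: 1, 19: 1, 14: 2, 2: 1}
Mode: [12]

Mean=67/5, Median=14, Mode=12


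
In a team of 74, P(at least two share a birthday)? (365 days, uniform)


P(all different) = Π(365-i)/365 for i=0..73
= 0.000351
P(match) = 1 - 0.000351 = 0.999649

P ≈ 0.9996 ≈ 99.96%


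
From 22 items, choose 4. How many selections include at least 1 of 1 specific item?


Complement: C(22,4) - C(21,4) = 7315 - 5985 = 1330

1330


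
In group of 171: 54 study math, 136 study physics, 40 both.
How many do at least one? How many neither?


|A∪B| = 54+136-40 = 150
Neither = 171-150 = 21

At least one: 150; Neither: 21


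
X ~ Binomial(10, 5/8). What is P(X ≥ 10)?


P(X ≥ 10) = Σ P(X=i) for i=10..10
P(X=10) = 9765625/1073741824
Sum = 9765625/1073741824

P(X ≥ 10) = 9765625/1073741824 ≈ 0.91%


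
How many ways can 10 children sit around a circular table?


Circular arrangements of 10 distinct objects: fix one position to break rotational symmetry.
(n-1)! = 9! = 362880

362880


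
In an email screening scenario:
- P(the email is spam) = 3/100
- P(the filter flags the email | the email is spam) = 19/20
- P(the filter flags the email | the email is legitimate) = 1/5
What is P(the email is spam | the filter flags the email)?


Using Bayes' theorem:
P(A|B) = P(B|A)·P(A) / P(B)

P(the filter flags the email) = 19/20 × 3/100 + 1/5 × 97/100
= 57/2000 + 97/500 = 89/400

P(the email is spam|the filter flags the email) = (57/2000) / (89/400) = 57/445

P(the email is spam|the filter flags the email) = 57/445 ≈ 12.81%


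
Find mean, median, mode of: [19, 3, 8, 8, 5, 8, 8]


Sorted: [3, 5, 8, 8, 8, 8, 19]
Mean = 59/7
Median = 8
Freq: {19: 1, 3: 1, 8: 4, 5: 1}
Mode: [8]

Mean=59/7, Median=8, Mode=8


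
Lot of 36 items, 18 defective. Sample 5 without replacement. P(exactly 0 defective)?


Hypergeometric: C(18,0)×C(18,5)/C(36,5)
= 1×8568/376992 = 1/44

P(X=0) = 1/44 ≈ 2.27%


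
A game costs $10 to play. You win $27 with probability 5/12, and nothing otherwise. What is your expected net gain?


E[gain] = (27-10)×5/12 + (-10)×7/12
= 85/12 - 35/6 = 5/4

Expected net gain = $5/4 ≈ $1.25


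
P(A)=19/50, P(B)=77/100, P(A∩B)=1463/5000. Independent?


P(A)×P(B) = 1463/5000
P(A∩B) = 1463/5000
Equal ✓ → Independent

Yes, independent


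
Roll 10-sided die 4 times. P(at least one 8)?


P(no 8)^4 = (9/10)^4 = 6561/10000
P(≥1) = 1 - 6561/10000 = 3439/10000

P = 3439/10000 ≈ 34.39%


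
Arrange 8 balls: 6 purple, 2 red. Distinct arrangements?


8!/(6!×2!) = 28

28


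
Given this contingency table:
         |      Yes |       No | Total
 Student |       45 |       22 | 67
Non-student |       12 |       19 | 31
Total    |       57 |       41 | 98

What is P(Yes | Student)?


P(Yes | Student) = 45/(45+22) = 45/67

P(Yes|Student) = 45/67 ≈ 67.16%


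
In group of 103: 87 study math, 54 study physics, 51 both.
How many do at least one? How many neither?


|A∪B| = 87+54-51 = 90
Neither = 103-90 = 13

At least one: 90; Neither: 13


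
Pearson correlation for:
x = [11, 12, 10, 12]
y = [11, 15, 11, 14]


n=4, Σx=45, Σy=51, Σxy=579, Σx²=509, Σy²=663
r = (4×579 - 45×51)/√((4×509 - 45²)(4×663 - 51²))
= 21/√(11×51) = 21/√561 ≈ 21/23.6854 ≈ 0.8866

r ≈ 0.8866


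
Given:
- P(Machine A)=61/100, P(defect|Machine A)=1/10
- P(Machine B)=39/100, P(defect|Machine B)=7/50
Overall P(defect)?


P(B) = Σ P(B|Aᵢ)×P(Aᵢ)
  1/10×61/100 = 61/1000
  7/50×39/100 = 273/5000
Sum = 289/2500

P(defect) = 289/2500 ≈ 11.56%


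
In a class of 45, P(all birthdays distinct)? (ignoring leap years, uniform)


P(all different) = Π(365-i)/365 for i=0..44
= (365/365)×(364/365)×...×(321/365)
= 0.059024

P ≈ 0.0590 ≈ 5.90%


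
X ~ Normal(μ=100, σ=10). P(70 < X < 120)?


z₁=(70-100)/10=-3.0, z₂=(120-100)/10=2.0
P = Φ(2.0) - Φ(-3.0) = 0.977250 - 0.001350 = 0.975900 ≈ 0.9759

P(70 < X < 120) ≈ 0.9759


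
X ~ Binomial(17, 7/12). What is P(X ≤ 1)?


P(X ≤ 1) = Σ P(X=i) for i=0..1
P(X=0) = 762939453125/2218611106740436992
P(X=1) = 18157958984375/2218611106740436992
Sum = 4730224609375/554652776685109248

P(X ≤ 1) = 4730224609375/554652776685109248 ≈ 0.00%


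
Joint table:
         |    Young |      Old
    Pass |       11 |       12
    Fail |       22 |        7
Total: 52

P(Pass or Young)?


P(Pass∨Young) = P(Pass) + P(Young) - P(Pass∧Young)
= (23 + 33 - 11)/52 = 45/52

P = 45/52 ≈ 86.54%


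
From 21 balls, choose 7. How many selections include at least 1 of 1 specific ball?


Complement: C(21,7) - C(20,7) = 116280 - 77520 = 38760

38760


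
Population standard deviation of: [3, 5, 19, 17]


Mean = 44/4 = 11
  (3-11)²=64
  (5-11)²=36
  (19-11)²=64
  (17-11)²=36
Σ(x-μ)² = 200
σ² = 200/4 = 50

σ = √(50) ≈ 7.0711


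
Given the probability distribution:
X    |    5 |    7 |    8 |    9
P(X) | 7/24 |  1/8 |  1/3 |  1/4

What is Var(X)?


E[X] = 29/4
E[X²] = 55
Var(X) = E[X²] - (E[X])² = 55 - 841/16 = 39/16

Var(X) = 39/16 ≈ 2.4375


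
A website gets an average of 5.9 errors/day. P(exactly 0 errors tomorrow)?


Poisson(λ=5.9): P(X=0) = e^(-λ)×λ^k/k!
= e^(-5.9) × 5.9^0 / 0!
≈ 0.002739444819 × 1 / 1 ≈ 0.002739

P(X=0) ≈ 0.002739 ≈ 0.27%


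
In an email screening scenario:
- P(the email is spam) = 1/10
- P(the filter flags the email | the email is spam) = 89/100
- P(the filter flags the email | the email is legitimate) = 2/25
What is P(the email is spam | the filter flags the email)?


Using Bayes' theorem:
P(A|B) = P(B|A)·P(A) / P(B)

P(the filter flags the email) = 89/100 × 1/10 + 2/25 × 9/10
= 89/1000 + 9/125 = 161/1000

P(the email is spam|the filter flags the email) = (89/1000) / (161/1000) = 89/161

P(the email is spam|the filter flags the email) = 89/161 ≈ 55.28%


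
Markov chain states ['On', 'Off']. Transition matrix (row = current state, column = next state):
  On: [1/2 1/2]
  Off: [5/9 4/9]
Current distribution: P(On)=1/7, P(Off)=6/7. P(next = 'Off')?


P(next=Off) = Σᵢ P(now=i)×P(i→Off)
= 1/7×1/2 + 6/7×4/9
= 1/14 + 8/21 = 19/42

P = 19/42 ≈ 0.4524


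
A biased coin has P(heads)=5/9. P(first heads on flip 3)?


Geometric: P(X=3) = (1-p)^(k-1)×p = (4/9)^2×5/9 = 80/729

P(X=3) = 80/729 ≈ 10.97%


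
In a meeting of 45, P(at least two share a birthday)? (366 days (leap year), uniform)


P(all different) = Π(366-i)/366 for i=0..44
= 0.059503
P(match) = 1 - 0.059503 = 0.940497

P ≈ 0.9405 ≈ 94.05%


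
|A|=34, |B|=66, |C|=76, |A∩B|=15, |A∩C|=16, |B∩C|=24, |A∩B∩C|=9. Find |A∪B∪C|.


|A∪B∪C| = 34+66+76-15-16-24+9 = 130

|A∪B∪C| = 130


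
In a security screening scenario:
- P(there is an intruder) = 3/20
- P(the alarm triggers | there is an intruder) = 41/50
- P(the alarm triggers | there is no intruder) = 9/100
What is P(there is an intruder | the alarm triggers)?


Using Bayes' theorem:
P(A|B) = P(B|A)·P(A) / P(B)

P(the alarm triggers) = 41/50 × 3/20 + 9/100 × 17/20
= 123/1000 + 153/2000 = 399/2000

P(there is an intruder|the alarm triggers) = (123/1000) / (399/2000) = 82/133

P(there is an intruder|the alarm triggers) = 82/133 ≈ 61.65%


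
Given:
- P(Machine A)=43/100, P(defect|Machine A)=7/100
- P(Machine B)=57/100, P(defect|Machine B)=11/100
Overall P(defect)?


P(B) = Σ P(B|Aᵢ)×P(Aᵢ)
  7/100×43/100 = 301/10000
  11/100×57/100 = 627/10000
Sum = 58/625

P(defect) = 58/625 ≈ 9.28%


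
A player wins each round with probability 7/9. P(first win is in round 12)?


Geometric: P(X=12) = (1-p)^(k-1)×p = (2/9)^11×7/9 = 14336/282429536481

P(X=12) = 14336/282429536481 ≈ 0.00%


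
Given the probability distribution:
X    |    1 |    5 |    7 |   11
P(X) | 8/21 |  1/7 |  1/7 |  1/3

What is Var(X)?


E[X] = 121/21
E[X²] = 359/7
Var(X) = E[X²] - (E[X])² = 359/7 - 14641/441 = 7976/441

Var(X) = 7976/441 ≈ 18.0862


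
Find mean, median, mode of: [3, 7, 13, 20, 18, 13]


Sorted: [3, 7, 13, 13, 18, 20]
Mean = 74/6 = 37/3
Median = 13
Freq: {3: 1, 7: 1, 13: 2, 20: 1, 18: 1}
Mode: [13]

Mean=37/3, Median=13, Mode=13


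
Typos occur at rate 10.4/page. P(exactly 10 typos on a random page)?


Poisson(λ=10.4): P(X=10) = e^(-λ)×λ^k/k!
= e^(-10.4) × 10.4^10 / 10!
≈ 3.043248301e-05 × 14802442849.2 / 3628800 ≈ 0.124139

P(X=10) ≈ 0.124139 ≈ 12.41%


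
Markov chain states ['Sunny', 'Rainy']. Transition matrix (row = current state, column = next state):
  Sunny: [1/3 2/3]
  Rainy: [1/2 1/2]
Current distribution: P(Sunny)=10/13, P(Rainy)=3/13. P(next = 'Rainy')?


P(next=Rainy) = Σᵢ P(now=i)×P(i→Rainy)
= 10/13×2/3 + 3/13×1/2
= 20/39 + 3/26 = 49/78

P = 49/78 ≈ 0.6282


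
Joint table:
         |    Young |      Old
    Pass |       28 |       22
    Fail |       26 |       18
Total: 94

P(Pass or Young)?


P(Pass∨Young) = P(Pass) + P(Young) - P(Pass∧Young)
= (50 + 54 - 28)/94 = 76/94 = 38/47

P = 38/47 ≈ 80.85%


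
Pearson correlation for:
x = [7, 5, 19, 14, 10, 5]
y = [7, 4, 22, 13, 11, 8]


n=6, Σx=60, Σy=65, Σxy=819, Σx²=756, Σy²=903
r = (6×819 - 60×65)/√((6×756 - 60²)(6×903 - 65²))
= 1014/√(936×1193) = 1014/√1116648 ≈ 1014/1056.7157 ≈ 0.9596

r ≈ 0.9596


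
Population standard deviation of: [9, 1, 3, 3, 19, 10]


Mean = 45/6 = 15/2
  (9-15/2)²=9/4
  (1-15/2)²=169/4
  (3-15/2)²=81/4
  (3-15/2)²=81/4
  (19-15/2)²=529/4
  (10-15/2)²=25/4
Σ(x-μ)² = 447/2
σ² = (447/2)/6 = 149/4

σ = √(149/4) ≈ 6.1033


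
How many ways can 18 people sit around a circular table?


Circular arrangements of 18 distinct objects: fix one position to break rotational symmetry.
(n-1)! = 17! = 355687428096000

355687428096000


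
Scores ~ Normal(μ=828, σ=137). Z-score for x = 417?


z = (x - μ)/σ = (417 - 828)/137 = -3.0

z = -3.0


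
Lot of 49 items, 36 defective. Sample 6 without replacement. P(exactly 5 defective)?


Hypergeometric: C(36,5)×C(13,1)/C(49,6)
= 376992×13/13983816 = 2652/7567

P(X=5) = 2652/7567 ≈ 35.05%


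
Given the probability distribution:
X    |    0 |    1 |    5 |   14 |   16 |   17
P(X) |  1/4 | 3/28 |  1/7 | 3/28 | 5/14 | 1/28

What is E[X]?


E[X] = Σ x·P(X=x)
= (0)×(1/4) + (1)×(3/28) + (5)×(1/7) + (14)×(3/28) + (16)×(5/14) + (17)×(1/28)
= 121/14

E[X] = 121/14


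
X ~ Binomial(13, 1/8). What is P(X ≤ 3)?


P(X ≤ 3) = Σ P(X=i) for i=0..3
P(X=0) = 96889010407/549755813888
P(X=1) = 179936733613/549755813888
P(X=2) = 77115742977/274877906944
P(X=3) = 40393960607/274877906944
Sum = 127961287797/137438953472

P(X ≤ 3) = 127961287797/137438953472 ≈ 93.10%


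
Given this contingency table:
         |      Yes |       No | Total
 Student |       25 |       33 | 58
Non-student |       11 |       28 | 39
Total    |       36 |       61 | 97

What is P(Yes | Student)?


P(Yes | Student) = 25/(25+33) = 25/58

P(Yes|Student) = 25/58 ≈ 43.10%


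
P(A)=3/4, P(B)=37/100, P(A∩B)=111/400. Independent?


P(A)×P(B) = 111/400
P(A∩B) = 111/400
Equal ✓ → Independent

Yes, independent


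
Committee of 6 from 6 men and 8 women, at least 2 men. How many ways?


Count by #men:
  2M,4W: C(6,2)×C(8,4)=1050
  3M,3W: C(6,3)×C(8,3)=1120
  4M,2W: C(6,4)×C(8,2)=420
  5M,1W: C(6,5)×C(8,1)=48
  6M,0W: C(6,6)×C(8,0)=1
Total = 2639

2639


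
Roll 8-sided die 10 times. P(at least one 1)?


P(no 1)^10 = (7/8)^10 = 282475249/1073741824
P(≥1) = 1 - 282475249/1073741824 = 791266575/1073741824

P = 791266575/1073741824 ≈ 73.69%


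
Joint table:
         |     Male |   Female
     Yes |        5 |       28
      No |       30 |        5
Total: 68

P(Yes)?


P(Yes) = (5+28)/68 = 33/68

P(Yes) = 33/68 ≈ 48.53%


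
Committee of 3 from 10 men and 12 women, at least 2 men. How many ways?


Count by #men:
  2M,1W: C(10,2)×C(12,1)=540
  3M,0W: C(10,3)×C(12,0)=120
Total = 660

660


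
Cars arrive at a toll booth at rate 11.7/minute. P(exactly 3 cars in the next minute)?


Poisson(λ=11.7): P(X=3) = e^(-λ)×λ^k/k!
= e^(-11.7) × 11.7^3 / 3!
≈ 8.293819161e-06 × 1601.613 / 6 ≈ 0.002214

P(X=3) ≈ 0.002214 ≈ 0.22%


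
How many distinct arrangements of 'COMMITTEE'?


Letters: 9, freq: {'C': 1, 'O': 1, 'M': 2, 'I': 1, 'T': 2, 'E': 2}
9!/(1!×1!×2!×1!×2!×2!) = 362880/8 = 45360

45360


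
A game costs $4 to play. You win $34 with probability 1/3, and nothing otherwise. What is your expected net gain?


E[gain] = (34-4)×1/3 + (-4)×2/3
= 10 - 8/3 = 22/3

Expected net gain = $22/3 ≈ $7.33


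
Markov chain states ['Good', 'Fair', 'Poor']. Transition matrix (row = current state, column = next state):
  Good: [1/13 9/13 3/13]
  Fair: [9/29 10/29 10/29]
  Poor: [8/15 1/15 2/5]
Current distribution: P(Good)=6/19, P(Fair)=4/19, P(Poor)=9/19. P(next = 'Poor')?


P(next=Poor) = Σᵢ P(now=i)×P(i→Poor)
= 6/19×3/13 + 4/19×10/29 + 9/19×2/5
= 18/247 + 40/551 + 18/95 = 11996/35815

P = 11996/35815 ≈ 0.3349


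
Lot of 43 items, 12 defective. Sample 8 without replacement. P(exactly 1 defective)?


Hypergeometric: C(12,1)×C(31,7)/C(43,8)
= 12×2629575/145008513 = 269700/1239389

P(X=1) = 269700/1239389 ≈ 21.76%


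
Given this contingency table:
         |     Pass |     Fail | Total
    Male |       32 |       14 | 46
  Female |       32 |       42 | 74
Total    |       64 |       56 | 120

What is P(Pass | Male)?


P(Pass | Male) = 32/(32+14) = 32/46 = 16/23

P(Pass|Male) = 16/23 ≈ 69.57%


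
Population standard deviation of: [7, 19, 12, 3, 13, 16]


Mean = 70/6 = 35/3
  (7-35/3)²=196/9
  (19-35/3)²=484/9
  (12-35/3)²=1/9
  (3-35/3)²=676/9
  (13-35/3)²=16/9
  (16-35/3)²=169/9
Σ(x-μ)² = 514/3
σ² = (514/3)/6 = 257/9

σ = √(257/9) ≈ 5.3437


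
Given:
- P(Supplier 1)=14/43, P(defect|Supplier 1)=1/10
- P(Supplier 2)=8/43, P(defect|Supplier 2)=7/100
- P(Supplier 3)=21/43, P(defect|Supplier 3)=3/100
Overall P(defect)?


P(B) = Σ P(B|Aᵢ)×P(Aᵢ)
  1/10×14/43 = 7/215
  7/100×8/43 = 14/1075
  3/100×21/43 = 63/4300
Sum = 259/4300

P(defect) = 259/4300 ≈ 6.02%


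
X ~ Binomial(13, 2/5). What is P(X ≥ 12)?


P(X ≥ 12) = Σ P(X=i) for i=12..13
P(X=12) = 159744/1220703125
P(X=13) = 8192/1220703125
Sum = 167936/1220703125

P(X ≥ 12) = 167936/1220703125 ≈ 0.01%


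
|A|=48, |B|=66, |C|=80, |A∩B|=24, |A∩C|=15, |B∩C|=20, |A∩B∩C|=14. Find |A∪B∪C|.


|A∪B∪C| = 48+66+80-24-15-20+14 = 149

|A∪B∪C| = 149


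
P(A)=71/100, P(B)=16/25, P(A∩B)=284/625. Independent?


P(A)×P(B) = 284/625
P(A∩B) = 284/625
Equal ✓ → Independent

Yes, independent


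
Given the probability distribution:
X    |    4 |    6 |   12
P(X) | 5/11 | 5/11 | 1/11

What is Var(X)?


E[X] = 62/11
E[X²] = 404/11
Var(X) = E[X²] - (E[X])² = 404/11 - 3844/121 = 600/121

Var(X) = 600/121 ≈ 4.9587


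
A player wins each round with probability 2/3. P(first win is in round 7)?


Geometric: P(X=7) = (1-p)^(k-1)×p = (1/3)^6×2/3 = 2/2187

P(X=7) = 2/2187 ≈ 0.09%


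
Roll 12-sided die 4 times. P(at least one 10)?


P(no 10)^4 = (11/12)^4 = 14641/20736
P(≥1) = 1 - 14641/20736 = 6095/20736

P = 6095/20736 ≈ 29.39%


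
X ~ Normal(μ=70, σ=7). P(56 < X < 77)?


z₁=(56-70)/7=-2.0, z₂=(77-70)/7=1.0
P = Φ(1.0) - Φ(-2.0) = 0.841345 - 0.022750 = 0.818595 ≈ 0.8186

P(56 < X < 77) ≈ 0.8186


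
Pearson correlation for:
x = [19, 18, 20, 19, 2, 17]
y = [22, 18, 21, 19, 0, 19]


n=6, Σx=95, Σy=99, Σxy=1846, Σx²=1739, Σy²=1971
r = (6×1846 - 95×99)/√((6×1739 - 95²)(6×1971 - 99²))
= 1671/√(1409×2025) = 1671/√2853225 ≈ 1671/1689.1492 ≈ 0.9893

r ≈ 0.9893


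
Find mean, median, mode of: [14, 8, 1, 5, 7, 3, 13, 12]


Sorted: [1, 3, 5, 7, 8, 12, 13, 14]
Mean = 63/8
Median = 15/2
Freq: {14: 1, 8: 1, 1: 1, 5: 1, 7: 1, 3: 1, 13: 1, 12: 1}
Mode: No mode

Mean=63/8, Median=15/2, Mode=No mode


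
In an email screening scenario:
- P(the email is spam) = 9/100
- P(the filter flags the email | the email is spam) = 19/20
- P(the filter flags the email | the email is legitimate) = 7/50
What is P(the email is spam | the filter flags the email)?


Using Bayes' theorem:
P(A|B) = P(B|A)·P(A) / P(B)

P(the filter flags the email) = 19/20 × 9/100 + 7/50 × 91/100
= 171/2000 + 637/5000 = 2129/10000

P(the email is spam|the filter flags the email) = (171/2000) / (2129/10000) = 855/2129

P(the email is spam|the filter flags the email) = 855/2129 ≈ 40.16%


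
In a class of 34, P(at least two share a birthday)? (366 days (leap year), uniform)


P(all different) = Π(366-i)/366 for i=0..33
= 0.205601
P(match) = 1 - 0.205601 = 0.794399

P ≈ 0.7944 ≈ 79.44%


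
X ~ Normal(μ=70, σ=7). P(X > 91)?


z = (91-70)/7 = 3.0
P(X > 91) = 1 - P(Z ≤ 3.0) = 1 - 0.9987 = 0.0013

P(X > 91) ≈ 0.0013


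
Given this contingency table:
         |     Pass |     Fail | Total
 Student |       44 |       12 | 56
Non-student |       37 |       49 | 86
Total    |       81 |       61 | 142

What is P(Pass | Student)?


P(Pass | Student) = 44/(44+12) = 44/56 = 11/14

P(Pass|Student) = 11/14 ≈ 78.57%


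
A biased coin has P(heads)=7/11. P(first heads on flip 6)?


Geometric: P(X=6) = (1-p)^(k-1)×p = (4/11)^5×7/11 = 7168/1771561

P(X=6) = 7168/1771561 ≈ 0.40%


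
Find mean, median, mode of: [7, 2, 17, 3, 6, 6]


Sorted: [2, 3, 6, 6, 7, 17]
Mean = 41/6
Median = 6
Freq: {7: 1, 2: 1, 17: 1, 3: 1, 6: 2}
Mode: [6]

Mean=41/6, Median=6, Mode=6


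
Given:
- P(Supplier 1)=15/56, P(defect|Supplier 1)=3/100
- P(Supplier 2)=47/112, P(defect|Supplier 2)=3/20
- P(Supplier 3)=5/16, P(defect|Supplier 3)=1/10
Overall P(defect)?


P(B) = Σ P(B|Aᵢ)×P(Aᵢ)
  3/100×15/56 = 9/1120
  3/20×47/112 = 141/2240
  1/10×5/16 = 1/32
Sum = 229/2240

P(defect) = 229/2240 ≈ 10.22%


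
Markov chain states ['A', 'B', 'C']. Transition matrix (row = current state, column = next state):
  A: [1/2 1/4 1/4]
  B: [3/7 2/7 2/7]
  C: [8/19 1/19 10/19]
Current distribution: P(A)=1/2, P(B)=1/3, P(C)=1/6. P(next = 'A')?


P(next=A) = Σᵢ P(now=i)×P(i→A)
= 1/2×1/2 + 1/3×3/7 + 1/6×8/19
= 1/4 + 1/7 + 4/57 = 739/1596

P = 739/1596 ≈ 0.4630


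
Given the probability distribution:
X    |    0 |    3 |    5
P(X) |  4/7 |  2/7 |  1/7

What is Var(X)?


E[X] = 11/7
E[X²] = 43/7
Var(X) = E[X²] - (E[X])² = 43/7 - 121/49 = 180/49

Var(X) = 180/49 ≈ 3.6735


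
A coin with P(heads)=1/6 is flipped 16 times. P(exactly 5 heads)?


Binomial: P(X=5) = C(16,5)×p^5×(1-p)^11
= 4368 × 1/7776 × 48828125/362797056 = 4443359375/58773123072

P(X=5) = 4443359375/58773123072 ≈ 7.56%


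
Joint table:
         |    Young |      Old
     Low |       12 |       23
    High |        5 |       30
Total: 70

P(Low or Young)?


P(Low∨Young) = P(Low) + P(Young) - P(Low∧Young)
= (35 + 17 - 12)/70 = 40/70 = 4/7

P = 4/7 ≈ 57.14%


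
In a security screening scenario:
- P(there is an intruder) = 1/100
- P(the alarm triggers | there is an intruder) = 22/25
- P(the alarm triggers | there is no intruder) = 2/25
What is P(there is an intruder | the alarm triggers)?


Using Bayes' theorem:
P(A|B) = P(B|A)·P(A) / P(B)

P(the alarm triggers) = 22/25 × 1/100 + 2/25 × 99/100
= 11/1250 + 99/1250 = 11/125

P(there is an intruder|the alarm triggers) = (11/1250) / (11/125) = 1/10

P(there is an intruder|the alarm triggers) = 1/10 ≈ 10.00%


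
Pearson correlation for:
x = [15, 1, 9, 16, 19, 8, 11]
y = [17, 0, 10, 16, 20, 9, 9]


n=7, Σx=79, Σy=81, Σxy=1152, Σx²=1109, Σy²=1207
r = (7×1152 - 79×81)/√((7×1109 - 79²)(7×1207 - 81²))
= 1665/√(1522×1888) = 1665/√2873536 ≈ 1665/1695.1507 ≈ 0.9822

r ≈ 0.9822


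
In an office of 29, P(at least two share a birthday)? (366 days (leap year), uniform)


P(all different) = Π(366-i)/366 for i=0..28
= 0.320056
P(match) = 1 - 0.320056 = 0.679944

P ≈ 0.6799 ≈ 67.99%


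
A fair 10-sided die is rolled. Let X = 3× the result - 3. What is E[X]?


E[die] = (1+10)/2 = 11/2
E[X] = 3×11/2 - 3 = 27/2

E[X] = 27/2


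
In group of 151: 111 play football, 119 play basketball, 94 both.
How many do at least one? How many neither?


|A∪B| = 111+119-94 = 136
Neither = 151-136 = 15

At least one: 136; Neither: 15


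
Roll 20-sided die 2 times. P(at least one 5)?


P(no 5)^2 = (19/20)^2 = 361/400
P(≥1) = 1 - 361/400 = 39/400

P = 39/400 ≈ 9.75%


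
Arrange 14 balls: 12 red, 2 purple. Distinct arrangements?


14!/(12!×2!) = 91

91


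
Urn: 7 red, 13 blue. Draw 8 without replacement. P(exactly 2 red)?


Hypergeometric: C(7,2)×C(13,6)/C(20,8)
= 21×1716/125970 = 462/1615

P(X=2) = 462/1615 ≈ 28.61%


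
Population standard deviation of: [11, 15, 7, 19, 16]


Mean = 68/5
  (11-68/5)²=169/25
  (15-68/5)²=49/25
  (7-68/5)²=1089/25
  (19-68/5)²=729/25
  (16-68/5)²=144/25
Σ(x-μ)² = 436/5
σ² = (436/5)/5 = 436/25

σ = √(436/25) ≈ 4.1761


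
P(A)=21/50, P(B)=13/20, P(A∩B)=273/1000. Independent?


P(A)×P(B) = 273/1000
P(A∩B) = 273/1000
Equal ✓ → Independent

Yes, independent


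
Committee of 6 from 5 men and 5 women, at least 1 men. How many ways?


Count by #men:
  1M,5W: C(5,1)×C(5,5)=5
  2M,4W: C(5,2)×C(5,4)=50
  3M,3W: C(5,3)×C(5,3)=100
  4M,2W: C(5,4)×C(5,2)=50
  5M,1W: C(5,5)×C(5,1)=5
Total = 210

210


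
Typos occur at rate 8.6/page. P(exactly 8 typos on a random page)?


Poisson(λ=8.6): P(X=8) = e^(-λ)×λ^k/k!
= e^(-8.6) × 8.6^8 / 8!
≈ 0.0001841057937 × 29921792.7107 / 40320 ≈ 0.136626

P(X=8) ≈ 0.136626 ≈ 13.66%


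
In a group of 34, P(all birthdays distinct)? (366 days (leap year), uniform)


P(all different) = Π(366-i)/366 for i=0..33
= (366/366)×(365/366)×...×(333/366)
= 0.205601

P ≈ 0.2056 ≈ 20.56%


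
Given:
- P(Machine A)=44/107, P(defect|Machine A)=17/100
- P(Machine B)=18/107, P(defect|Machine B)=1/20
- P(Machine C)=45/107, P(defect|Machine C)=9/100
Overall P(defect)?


P(B) = Σ P(B|Aᵢ)×P(Aᵢ)
  17/100×44/107 = 187/2675
  1/20×18/107 = 9/1070
  9/100×45/107 = 81/2140
Sum = 1243/10700

P(defect) = 1243/10700 ≈ 11.62%


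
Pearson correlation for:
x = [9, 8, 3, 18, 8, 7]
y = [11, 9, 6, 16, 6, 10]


n=6, Σx=53, Σy=58, Σxy=595, Σx²=591, Σy²=630
r = (6×595 - 53×58)/√((6×591 - 53²)(6×630 - 58²))
= 496/√(737×416) = 496/√306592 ≈ 496/553.7075 ≈ 0.8958

r ≈ 0.8958


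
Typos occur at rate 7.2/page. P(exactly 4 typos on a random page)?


Poisson(λ=7.2): P(X=4) = e^(-λ)×λ^k/k!
= e^(-7.2) × 7.2^4 / 4!
≈ 0.0007465858084 × 2687.3856 / 24 ≈ 0.083598

P(X=4) ≈ 0.083598 ≈ 8.36%


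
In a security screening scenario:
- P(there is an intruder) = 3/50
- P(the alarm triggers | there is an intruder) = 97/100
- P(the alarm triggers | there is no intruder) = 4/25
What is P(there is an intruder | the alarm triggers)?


Using Bayes' theorem:
P(A|B) = P(B|A)·P(A) / P(B)

P(the alarm triggers) = 97/100 × 3/50 + 4/25 × 47/50
= 291/5000 + 94/625 = 1043/5000

P(there is an intruder|the alarm triggers) = (291/5000) / (1043/5000) = 291/1043

P(there is an intruder|the alarm triggers) = 291/1043 ≈ 27.90%


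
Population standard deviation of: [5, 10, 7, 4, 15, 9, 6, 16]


Mean = 72/8 = 9
  (5-9)²=16
  (10-9)²=1
  (7-9)²=4
  (4-9)²=25
  (15-9)²=36
  (9-9)²=0
  (6-9)²=9
  (16-9)²=49
Σ(x-μ)² = 140
σ² = 140/8 = 35/2

σ = √(35/2) ≈ 4.1833


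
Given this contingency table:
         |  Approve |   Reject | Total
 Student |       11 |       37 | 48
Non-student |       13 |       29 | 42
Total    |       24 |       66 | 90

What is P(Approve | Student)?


P(Approve | Student) = 11/(11+37) = 11/48

P(Approve|Student) = 11/48 ≈ 22.92%


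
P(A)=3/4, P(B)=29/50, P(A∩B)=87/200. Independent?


P(A)×P(B) = 87/200
P(A∩B) = 87/200
Equal ✓ → Independent

Yes, independent


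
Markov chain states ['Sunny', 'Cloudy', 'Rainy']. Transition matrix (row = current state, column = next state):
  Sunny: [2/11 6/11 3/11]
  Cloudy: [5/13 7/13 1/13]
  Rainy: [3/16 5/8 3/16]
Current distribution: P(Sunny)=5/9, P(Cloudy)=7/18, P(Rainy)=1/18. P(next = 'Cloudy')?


P(next=Cloudy) = Σᵢ P(now=i)×P(i→Cloudy)
= 5/9×6/11 + 7/18×7/13 + 1/18×5/8
= 10/33 + 49/234 + 5/144 = 11267/20592

P = 11267/20592 ≈ 0.5472


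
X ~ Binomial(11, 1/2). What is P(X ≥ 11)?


P(X ≥ 11) = Σ P(X=i) for i=11..11
P(X=11) = 1/2048
Sum = 1/2048

P(X ≥ 11) = 1/2048 ≈ 0.05%


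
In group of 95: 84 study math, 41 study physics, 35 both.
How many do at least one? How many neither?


|A∪B| = 84+41-35 = 90
Neither = 95-90 = 5

At least one: 90; Neither: 5


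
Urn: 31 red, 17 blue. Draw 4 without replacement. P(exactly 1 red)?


Hypergeometric: C(31,1)×C(17,3)/C(48,4)
= 31×680/194580 = 1054/9729

P(X=1) = 1054/9729 ≈ 10.83%


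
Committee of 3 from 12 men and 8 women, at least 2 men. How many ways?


Count by #men:
  2M,1W: C(12,2)×C(8,1)=528
  3M,0W: C(12,3)×C(8,0)=220
Total = 748

748


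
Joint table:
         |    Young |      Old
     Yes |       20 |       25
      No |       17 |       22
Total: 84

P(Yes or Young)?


P(Yes∨Young) = P(Yes) + P(Young) - P(Yes∧Young)
= (45 + 37 - 20)/84 = 62/84 = 31/42

P = 31/42 ≈ 73.81%


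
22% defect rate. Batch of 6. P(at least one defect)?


P(all good) = (39/50)^6 = 3518743761/15625000000
P(≥1 defect) = 12106256239/15625000000

P = 12106256239/15625000000 ≈ 77.48%


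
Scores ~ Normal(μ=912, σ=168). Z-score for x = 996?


z = (x - μ)/σ = (996 - 912)/168 = 0.5

z = 0.5


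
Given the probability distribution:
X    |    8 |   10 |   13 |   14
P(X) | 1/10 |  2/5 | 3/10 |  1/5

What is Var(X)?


E[X] = 23/2
E[X²] = 1363/10
Var(X) = E[X²] - (E[X])² = 1363/10 - 529/4 = 81/20

Var(X) = 81/20 ≈ 4.0500


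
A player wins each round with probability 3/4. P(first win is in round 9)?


Geometric: P(X=9) = (1-p)^(k-1)×p = (1/4)^8×3/4 = 3/262144

P(X=9) = 3/262144 ≈ 0.00%


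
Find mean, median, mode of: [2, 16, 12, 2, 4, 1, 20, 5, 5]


Sorted: [1, 2, 2, 4, 5, 5, 12, 16, 20]
Mean = 67/9
Median = 5
Freq: {2: 2, 16: 1, 12: 1, 4: 1, 1: 1, 20: 1, 5: 2}
Mode: [2, 5]

Mean=67/9, Median=5, Mode=[2, 5]


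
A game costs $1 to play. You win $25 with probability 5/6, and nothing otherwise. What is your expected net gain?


E[gain] = (25-1)×5/6 + (-1)×1/6
= 20 - 1/6 = 119/6

Expected net gain = $119/6 ≈ $19.83


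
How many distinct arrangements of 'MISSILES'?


Letters: 8, freq: {'M': 1, 'I': 2, 'S': 3, 'L': 1, 'E': 1}
8!/(1!×2!×3!×1!×1!) = 40320/12 = 3360

3360


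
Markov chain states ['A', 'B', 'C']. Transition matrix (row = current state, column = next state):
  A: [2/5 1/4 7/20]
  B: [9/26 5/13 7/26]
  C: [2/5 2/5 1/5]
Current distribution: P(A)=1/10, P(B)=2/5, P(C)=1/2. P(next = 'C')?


P(next=C) = Σᵢ P(now=i)×P(i→C)
= 1/10×7/20 + 2/5×7/26 + 1/2×1/5
= 7/200 + 7/65 + 1/10 = 631/2600

P = 631/2600 ≈ 0.2427


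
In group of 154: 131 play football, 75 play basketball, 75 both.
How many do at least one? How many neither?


|A∪B| = 131+75-75 = 131
Neither = 154-131 = 23

At least one: 131; Neither: 23


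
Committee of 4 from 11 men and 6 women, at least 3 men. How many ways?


Count by #men:
  3M,1W: C(11,3)×C(6,1)=990
  4M,0W: C(11,4)×C(6,0)=330
Total = 1320

1320


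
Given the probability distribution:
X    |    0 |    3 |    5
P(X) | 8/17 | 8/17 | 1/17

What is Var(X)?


E[X] = 29/17
E[X²] = 97/17
Var(X) = E[X²] - (E[X])² = 97/17 - 841/289 = 808/289

Var(X) = 808/289 ≈ 2.7958


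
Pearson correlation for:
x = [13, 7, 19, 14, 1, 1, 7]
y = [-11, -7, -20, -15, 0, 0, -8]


n=7, Σx=62, Σy=-61, Σxy=-838, Σx²=826, Σy²=859
r = (7×(-838) - 62×(-61))/√((7×826 - 62²)(7×859 - (-61)²))
= -2084/√(1938×2292) = -2084/√4441896 ≈ -2084/2107.5806 ≈ -0.9888

r ≈ -0.9888


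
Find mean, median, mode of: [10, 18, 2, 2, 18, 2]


Sorted: [2, 2, 2, 10, 18, 18]
Mean = 52/6 = 26/3
Median = 6
Freq: {10: 1, 18: 2, 2: 3}
Mode: [2]

Mean=26/3, Median=6, Mode=2


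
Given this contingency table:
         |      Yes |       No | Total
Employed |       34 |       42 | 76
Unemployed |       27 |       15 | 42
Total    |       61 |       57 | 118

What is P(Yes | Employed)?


P(Yes | Employed) = 34/(34+42) = 34/76 = 17/38

P(Yes|Employed) = 17/38 ≈ 44.74%


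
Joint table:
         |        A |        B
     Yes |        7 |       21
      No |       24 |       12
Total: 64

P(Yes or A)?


P(Yes∨A) = P(Yes) + P(A) - P(Yes∧A)
= (28 + 31 - 7)/64 = 52/64 = 13/16

P = 13/16 ≈ 81.25%


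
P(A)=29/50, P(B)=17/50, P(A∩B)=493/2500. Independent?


P(A)×P(B) = 493/2500
P(A∩B) = 493/2500
Equal ✓ → Independent

Yes, independent


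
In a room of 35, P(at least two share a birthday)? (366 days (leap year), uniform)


P(all different) = Π(366-i)/366 for i=0..34
= 0.186502
P(match) = 1 - 0.186502 = 0.813498

P ≈ 0.8135 ≈ 81.35%


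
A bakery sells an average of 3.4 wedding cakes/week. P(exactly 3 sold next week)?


Poisson(λ=3.4): P(X=3) = e^(-λ)×λ^k/k!
= e^(-3.4) × 3.4^3 / 3!
≈ 0.03337326996 × 39.304 / 6 ≈ 0.218617

P(X=3) ≈ 0.218617 ≈ 21.86%


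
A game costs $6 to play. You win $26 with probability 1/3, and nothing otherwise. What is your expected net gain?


E[gain] = (26-6)×1/3 + (-6)×2/3
= 20/3 - 4 = 8/3

Expected net gain = $8/3 ≈ $2.67


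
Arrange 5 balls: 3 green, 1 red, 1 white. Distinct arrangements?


5!/(3!×1!×1!) = 20

20


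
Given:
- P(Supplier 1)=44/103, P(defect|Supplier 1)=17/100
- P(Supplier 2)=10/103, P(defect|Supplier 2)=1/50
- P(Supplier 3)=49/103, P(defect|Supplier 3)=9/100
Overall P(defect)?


P(B) = Σ P(B|Aᵢ)×P(Aᵢ)
  17/100×44/103 = 187/2575
  1/50×10/103 = 1/515
  9/100×49/103 = 441/10300
Sum = 1209/10300

P(defect) = 1209/10300 ≈ 11.74%


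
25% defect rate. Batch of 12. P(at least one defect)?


P(all good) = (3/4)^12 = 531441/16777216
P(≥1 defect) = 16245775/16777216

P = 16245775/16777216 ≈ 96.83%


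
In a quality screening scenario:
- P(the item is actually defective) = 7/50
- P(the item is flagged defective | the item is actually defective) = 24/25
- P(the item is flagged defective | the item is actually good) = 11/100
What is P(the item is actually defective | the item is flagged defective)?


Using Bayes' theorem:
P(A|B) = P(B|A)·P(A) / P(B)

P(the item is flagged defective) = 24/25 × 7/50 + 11/100 × 43/50
= 84/625 + 473/5000 = 229/1000

P(the item is actually defective|the item is flagged defective) = (84/625) / (229/1000) = 672/1145

P(the item is actually defective|the item is flagged defective) = 672/1145 ≈ 58.69%


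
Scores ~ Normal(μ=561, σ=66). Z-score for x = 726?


z = (x - μ)/σ = (726 - 561)/66 = 2.5

z = 2.5


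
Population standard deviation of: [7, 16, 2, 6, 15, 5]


Mean = 51/6 = 17/2
  (7-17/2)²=9/4
  (16-17/2)²=225/4
  (2-17/2)²=169/4
  (6-17/2)²=25/4
  (15-17/2)²=169/4
  (5-17/2)²=49/4
Σ(x-μ)² = 323/2
σ² = (323/2)/6 = 323/12

σ = √(323/12) ≈ 5.1881


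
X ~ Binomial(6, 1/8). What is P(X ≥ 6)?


P(X ≥ 6) = Σ P(X=i) for i=6..6
P(X=6) = 1/262144
Sum = 1/262144

P(X ≥ 6) = 1/262144 ≈ 0.00%


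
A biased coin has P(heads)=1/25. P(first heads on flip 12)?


Geometric: P(X=12) = (1-p)^(k-1)×p = (24/25)^11×1/25 = 1521681143169024/59604644775390625

P(X=12) = 1521681143169024/59604644775390625 ≈ 2.55%


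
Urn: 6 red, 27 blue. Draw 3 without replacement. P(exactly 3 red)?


Hypergeometric: C(6,3)×C(27,0)/C(33,3)
= 20×1/5456 = 5/1364

P(X=3) = 5/1364 ≈ 0.37%


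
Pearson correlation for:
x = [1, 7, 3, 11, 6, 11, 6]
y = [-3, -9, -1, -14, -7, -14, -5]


n=7, Σx=45, Σy=-53, Σxy=-449, Σx²=373, Σy²=557
r = (7×(-449) - 45×(-53))/√((7×373 - 45²)(7×557 - (-53)²))
= -758/√(586×1090) = -758/√638740 ≈ -758/799.2121 ≈ -0.9484

r ≈ -0.9484


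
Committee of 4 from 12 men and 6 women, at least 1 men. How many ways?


Count by #men:
  1M,3W: C(12,1)×C(6,3)=240
  2M,2W: C(12,2)×C(6,2)=990
  3M,1W: C(12,3)×C(6,1)=1320
  4M,0W: C(12,4)×C(6,0)=495
Total = 3045

3045


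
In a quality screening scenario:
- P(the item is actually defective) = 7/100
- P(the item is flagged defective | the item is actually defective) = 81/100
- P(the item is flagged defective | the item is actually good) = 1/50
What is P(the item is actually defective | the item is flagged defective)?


Using Bayes' theorem:
P(A|B) = P(B|A)·P(A) / P(B)

P(the item is flagged defective) = 81/100 × 7/100 + 1/50 × 93/100
= 567/10000 + 93/5000 = 753/10000

P(the item is actually defective|the item is flagged defective) = (567/10000) / (753/10000) = 189/251

P(the item is actually defective|the item is flagged defective) = 189/251 ≈ 75.30%


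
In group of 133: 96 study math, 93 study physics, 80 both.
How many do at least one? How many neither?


|A∪B| = 96+93-80 = 109
Neither = 133-109 = 24

At least one: 109; Neither: 24


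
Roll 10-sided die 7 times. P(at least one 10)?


P(no 10)^7 = (9/10)^7 = 4782969/10000000
P(≥1) = 1 - 4782969/10000000 = 5217031/10000000

P = 5217031/10000000 ≈ 52.17%


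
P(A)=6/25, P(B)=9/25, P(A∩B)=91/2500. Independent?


P(A)×P(B) = 54/625
P(A∩B) = 91/2500
Not equal → NOT independent

No, not independent


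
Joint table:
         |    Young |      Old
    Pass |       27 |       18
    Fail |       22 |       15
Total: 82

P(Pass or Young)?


P(Pass∨Young) = P(Pass) + P(Young) - P(Pass∧Young)
= (45 + 49 - 27)/82 = 67/82

P = 67/82 ≈ 81.71%


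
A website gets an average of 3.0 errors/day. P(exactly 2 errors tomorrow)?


Poisson(λ=3.0): P(X=2) = e^(-λ)×λ^k/k!
= e^(-3.0) × 3.0^2 / 2!
≈ 0.04978706837 × 9 / 2 ≈ 0.224042

P(X=2) ≈ 0.224042 ≈ 22.40%


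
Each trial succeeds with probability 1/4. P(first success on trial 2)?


Geometric: P(X=2) = (1-p)^(k-1)×p = (3/4)^1×1/4 = 3/16

P(X=2) = 3/16 ≈ 18.75%


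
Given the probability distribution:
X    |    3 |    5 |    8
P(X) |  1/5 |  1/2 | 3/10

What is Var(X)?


E[X] = 11/2
E[X²] = 67/2
Var(X) = E[X²] - (E[X])² = 67/2 - 121/4 = 13/4

Var(X) = 13/4 ≈ 3.2500


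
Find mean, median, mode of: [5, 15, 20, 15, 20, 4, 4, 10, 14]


Sorted: [4, 4, 5, 10, 14, 15, 15, 20, 20]
Mean = 107/9
Median = 14
Freq: {5: 1, 15: 2, 20: 2, 4: 2, 10: 1, 14: 1}
Mode: [4, 15, 20]

Mean=107/9, Median=14, Mode=[4, 15, 20]


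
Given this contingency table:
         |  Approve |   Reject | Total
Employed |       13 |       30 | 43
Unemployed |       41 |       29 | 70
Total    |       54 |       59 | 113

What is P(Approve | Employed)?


P(Approve | Employed) = 13/(13+30) = 13/43

P(Approve|Employed) = 13/43 ≈ 30.23%


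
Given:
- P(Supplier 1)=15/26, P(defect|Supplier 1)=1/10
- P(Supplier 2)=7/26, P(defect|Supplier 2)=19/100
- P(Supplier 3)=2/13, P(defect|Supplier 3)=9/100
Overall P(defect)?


P(B) = Σ P(B|Aᵢ)×P(Aᵢ)
  1/10×15/26 = 3/52
  19/100×7/26 = 133/2600
  9/100×2/13 = 9/650
Sum = 319/2600

P(defect) = 319/2600 ≈ 12.27%


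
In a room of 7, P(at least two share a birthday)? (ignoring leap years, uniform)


P(all different) = Π(365-i)/365 for i=0..6
= 0.943764
P(match) = 1 - 0.943764 = 0.056236

P ≈ 0.0562 ≈ 5.62%
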